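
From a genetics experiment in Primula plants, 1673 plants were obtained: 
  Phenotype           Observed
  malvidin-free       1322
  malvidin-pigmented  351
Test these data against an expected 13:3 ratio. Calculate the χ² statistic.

Total ratio parts = 16. Expected numbers out of 1673:
  malvidin-free: 1673 × 13/16 = 1359.3125
  malvidin-pigmented: 1673 × 3/16 = 313.6875
χ² = Σ (O − E)² / E
  malvidin-free: (1322 − 1359.3125)² / 1359.3125 = 1.0242
  malvidin-pigmented: (351 − 313.6875)² / 313.6875 = 4.4382
χ² = 1.0242 + 4.4382 = 5.4624 ≈ 5.462

5.462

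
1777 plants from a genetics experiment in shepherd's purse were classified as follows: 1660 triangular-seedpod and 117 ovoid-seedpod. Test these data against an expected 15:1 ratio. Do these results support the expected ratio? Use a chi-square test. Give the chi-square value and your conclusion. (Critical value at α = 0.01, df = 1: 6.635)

0.339; consistent

Expected counts for N = 1777 under a 15:1 ratio (total parts = 16):
  triangular-seedpod: 1777 × 15/16 = 1665.9375
  ovoid-seedpod: 1777 × 1/16 = 111.0625
χ² = Σ (O − E)² / E
  triangular-seedpod: (1660 − 1665.9375)² / 1665.9375 = 0.0212
  ovoid-seedpod: (117 − 111.0625)² / 111.0625 = 0.3174
χ² = 0.0212 + 0.3174 = 0.3386 ≈ 0.339
Degrees of freedom = 2 − 1 = 1; critical value at α = 0.01 is 6.635.
Since 0.339 < 6.635, we fail to reject the null hypothesis — the data are consistent with the 15:1 ratio.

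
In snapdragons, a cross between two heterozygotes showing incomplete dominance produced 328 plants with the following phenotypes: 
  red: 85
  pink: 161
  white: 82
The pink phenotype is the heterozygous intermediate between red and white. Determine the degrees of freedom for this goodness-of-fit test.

With incomplete dominance, a heterozygote × heterozygote cross gives a 1:2:1 phenotypic ratio.
A goodness-of-fit test with 3 phenotype classes has df = 3 − 1 = 2.

2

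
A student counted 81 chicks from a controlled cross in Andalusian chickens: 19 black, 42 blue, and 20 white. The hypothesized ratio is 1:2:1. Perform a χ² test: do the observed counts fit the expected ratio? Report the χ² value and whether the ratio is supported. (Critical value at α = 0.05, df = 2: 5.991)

0.136; consistent

The 1:2:1 ratio has 4 parts, so with N = 81 the expected counts are:
  black: 81 × 1/4 = 20.25
  blue: 81 × 2/4 = 40.5
  white: 81 × 1/4 = 20.25
χ² = Σ (O − E)² / E
  black: (19 − 20.25)² / 20.25 = 0.0772
  blue: (42 − 40.5)² / 40.5 = 0.0556
  white: (20 − 20.25)² / 20.25 = 0.0031
χ² = 0.0772 + 0.0556 + 0.0031 = 0.1359 ≈ 0.136
Degrees of freedom = 3 − 1 = 2; critical value at α = 0.05 is 5.991.
Since 0.136 < 5.991, we fail to reject the null hypothesis — the data are consistent with the 1:2:1 ratio.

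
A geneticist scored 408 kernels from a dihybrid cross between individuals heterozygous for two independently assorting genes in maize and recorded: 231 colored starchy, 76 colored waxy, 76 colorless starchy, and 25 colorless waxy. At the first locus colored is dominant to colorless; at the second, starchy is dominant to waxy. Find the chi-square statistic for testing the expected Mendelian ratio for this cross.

0.026

A dihybrid F₂ with independent assortment and complete dominance at both loci gives a 9:3:3:1 phenotypic ratio.
The 9:3:3:1 ratio has 16 parts, so with N = 408 the expected counts are:
  colored starchy: 408 × 9/16 = 229.5
  colored waxy: 408 × 3/16 = 76.5
  colorless starchy: 408 × 3/16 = 76.5
  colorless waxy: 408 × 1/16 = 25.5
χ² = Σ (O − E)² / E
  colored starchy: (231 − 229.5)² / 229.5 = 0.0098
  colored waxy: (76 − 76.5)² / 76.5 = 0.0033
  colorless starchy: (76 − 76.5)² / 76.5 = 0.0033
  colorless waxy: (25 − 25.5)² / 25.5 = 0.0098
χ² = 0.0098 + 0.0033 + 0.0033 + 0.0098 = 0.0262 ≈ 0.026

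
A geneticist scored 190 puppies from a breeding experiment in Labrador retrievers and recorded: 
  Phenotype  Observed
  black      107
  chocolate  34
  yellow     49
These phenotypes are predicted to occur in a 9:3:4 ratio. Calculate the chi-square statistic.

0.122

Expected counts for N = 190 under a 9:3:4 ratio (total parts = 16):
  black: 190 × 9/16 = 106.875
  chocolate: 190 × 3/16 = 35.625
  yellow: 190 × 4/16 = 47.5
χ² = Σ (O − E)² / E
  black: (107 − 106.875)² / 106.875 = 0.0001
  chocolate: (34 − 35.625)² / 35.625 = 0.0741
  yellow: (49 − 47.5)² / 47.5 = 0.0474
χ² = 0.0001 + 0.0741 + 0.0474 = 0.1216 ≈ 0.122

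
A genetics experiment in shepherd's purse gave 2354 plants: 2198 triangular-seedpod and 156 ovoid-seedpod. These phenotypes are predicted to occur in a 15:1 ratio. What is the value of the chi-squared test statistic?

Expected counts for N = 2354 under a 15:1 ratio (total parts = 16):
  triangular-seedpod: 2354 × 15/16 = 2206.875
  ovoid-seedpod: 2354 × 1/16 = 147.125
χ² = Σ (O − E)² / E
  triangular-seedpod: (2198 − 2206.875)² / 2206.875 = 0.0357
  ovoid-seedpod: (156 − 147.125)² / 147.125 = 0.5354
χ² = 0.0357 + 0.5354 = 0.5711 ≈ 0.571

0.571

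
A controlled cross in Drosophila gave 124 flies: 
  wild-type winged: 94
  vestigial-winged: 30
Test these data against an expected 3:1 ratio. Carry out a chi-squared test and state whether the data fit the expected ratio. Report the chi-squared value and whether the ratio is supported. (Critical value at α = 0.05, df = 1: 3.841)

Total ratio parts = 4. Expected numbers out of 124:
  wild-type winged: 124 × 3/4 = 93
  vestigial-winged: 124 × 1/4 = 31
χ² = Σ (O − E)² / E
  wild-type winged: (94 − 93)² / 93 = 0.0108
  vestigial-winged: (30 − 31)² / 31 = 0.0323
χ² = 0.0108 + 0.0323 = 0.0431 ≈ 0.043
Degrees of freedom = 2 − 1 = 1; critical value at α = 0.05 is 3.841.
Since 0.043 < 3.841, we fail to reject the null hypothesis — the data are consistent with the 3:1 ratio.

0.043; consistent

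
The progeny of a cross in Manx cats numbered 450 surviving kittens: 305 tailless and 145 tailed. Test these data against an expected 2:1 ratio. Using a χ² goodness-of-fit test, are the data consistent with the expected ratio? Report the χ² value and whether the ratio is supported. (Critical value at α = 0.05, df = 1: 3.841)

0.250; consistent

Total ratio parts = 3. Expected numbers out of 450:
  tailless: 450 × 2/3 = 300
  tailed: 450 × 1/3 = 150
χ² = Σ (O − E)² / E
  tailless: (305 − 300)² / 300 = 0.0833
  tailed: (145 − 150)² / 150 = 0.1667
χ² = 0.0833 + 0.1667 = 0.250
Degrees of freedom = 2 − 1 = 1; critical value at α = 0.05 is 3.841.
Since 0.250 < 3.841, we fail to reject the null hypothesis — the data are consistent with the 2:1 ratio.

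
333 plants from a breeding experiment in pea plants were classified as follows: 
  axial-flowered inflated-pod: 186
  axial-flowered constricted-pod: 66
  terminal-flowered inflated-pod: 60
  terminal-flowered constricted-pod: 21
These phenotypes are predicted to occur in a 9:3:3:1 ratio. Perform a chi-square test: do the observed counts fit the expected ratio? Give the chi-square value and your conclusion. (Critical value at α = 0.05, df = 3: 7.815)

The 9:3:3:1 ratio has 16 parts, so with N = 333 the expected counts are:
  axial-flowered inflated-pod: 333 × 9/16 = 187.3125
  axial-flowered constricted-pod: 333 × 3/16 = 62.4375
  terminal-flowered inflated-pod: 333 × 3/16 = 62.4375
  terminal-flowered constricted-pod: 333 × 1/16 = 20.8125
χ² = Σ (O − E)² / E
  axial-flowered inflated-pod: (186 − 187.3125)² / 187.3125 = 0.0092
  axial-flowered constricted-pod: (66 − 62.4375)² / 62.4375 = 0.2033
  terminal-flowered inflated-pod: (60 − 62.4375)² / 62.4375 = 0.0952
  terminal-flowered constricted-pod: (21 − 20.8125)² / 20.8125 = 0.0017
χ² = 0.0092 + 0.2033 + 0.0952 + 0.0017 = 0.3094 ≈ 0.309
Degrees of freedom = 4 − 1 = 3; critical value at α = 0.05 is 7.815.
Since 0.309 < 7.815, we fail to reject the null hypothesis — the data are consistent with the 9:3:3:1 ratio.

0.309; consistent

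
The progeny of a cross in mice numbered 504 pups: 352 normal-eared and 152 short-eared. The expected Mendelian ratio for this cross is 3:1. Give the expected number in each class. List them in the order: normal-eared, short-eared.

378, 126

Total ratio parts = 4. Expected numbers out of 504:
  normal-eared: 504 × 3/4 = 378
  short-eared: 504 × 1/4 = 126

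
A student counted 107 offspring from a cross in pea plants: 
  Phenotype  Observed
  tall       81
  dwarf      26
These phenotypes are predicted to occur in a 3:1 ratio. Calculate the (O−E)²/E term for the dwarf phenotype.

0.021

Expected counts for N = 107 under a 3:1 ratio (total parts = 4):
  tall: 107 × 3/4 = 80.25
  dwarf: 107 × 1/4 = 26.75
Contribution of dwarf: (26 − 26.75)² / 26.75 = 0.0210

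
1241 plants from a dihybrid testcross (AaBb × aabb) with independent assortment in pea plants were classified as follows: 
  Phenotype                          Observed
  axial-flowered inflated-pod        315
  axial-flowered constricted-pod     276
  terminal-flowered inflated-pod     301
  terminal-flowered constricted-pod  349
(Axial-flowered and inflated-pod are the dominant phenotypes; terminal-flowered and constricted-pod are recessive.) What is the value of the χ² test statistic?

8.969

A dihybrid testcross with independent assortment gives a 1:1:1:1 ratio.
Total ratio parts = 4. Expected numbers out of 1241:
  axial-flowered inflated-pod: 1241 × 1/4 = 310.25
  axial-flowered constricted-pod: 1241 × 1/4 = 310.25
  terminal-flowered inflated-pod: 1241 × 1/4 = 310.25
  terminal-flowered constricted-pod: 1241 × 1/4 = 310.25
χ² = Σ (O − E)² / E
  axial-flowered inflated-pod: (315 − 310.25)² / 310.25 = 0.0727
  axial-flowered constricted-pod: (276 − 310.25)² / 310.25 = 3.7810
  terminal-flowered inflated-pod: (301 − 310.25)² / 310.25 = 0.2758
  terminal-flowered constricted-pod: (349 − 310.25)² / 310.25 = 4.8398
χ² = 0.0727 + 3.7810 + 0.2758 + 4.8398 = 8.9693 ≈ 8.969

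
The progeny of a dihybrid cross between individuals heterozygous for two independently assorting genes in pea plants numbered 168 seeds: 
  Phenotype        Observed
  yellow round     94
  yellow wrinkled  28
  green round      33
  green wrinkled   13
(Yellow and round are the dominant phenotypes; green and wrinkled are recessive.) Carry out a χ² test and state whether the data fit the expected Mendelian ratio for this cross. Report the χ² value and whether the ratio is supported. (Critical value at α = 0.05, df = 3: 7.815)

1.058; consistent

A dihybrid F₂ with independent assortment and complete dominance at both loci gives a 9:3:3:1 phenotypic ratio.
Total ratio parts = 16. Expected numbers out of 168:
  yellow round: 168 × 9/16 = 94.5
  yellow wrinkled: 168 × 3/16 = 31.5
  green round: 168 × 3/16 = 31.5
  green wrinkled: 168 × 1/16 = 10.5
χ² = Σ (O − E)² / E
  yellow round: (94 − 94.5)² / 94.5 = 0.0026
  yellow wrinkled: (28 − 31.5)² / 31.5 = 0.3889
  green round: (33 − 31.5)² / 31.5 = 0.0714
  green wrinkled: (13 − 10.5)² / 10.5 = 0.5952
χ² = 0.0026 + 0.3889 + 0.0714 + 0.5952 = 1.0581 ≈ 1.058
Degrees of freedom = 4 − 1 = 3; critical value at α = 0.05 is 7.815.
Since 1.058 < 7.815, we fail to reject the null hypothesis — the data are consistent with the 9:3:3:1 ratio.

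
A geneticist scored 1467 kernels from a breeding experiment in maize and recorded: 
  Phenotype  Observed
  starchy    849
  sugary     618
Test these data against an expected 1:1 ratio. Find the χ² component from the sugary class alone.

18.187

The 1:1 ratio has 2 parts, so with N = 1467 the expected counts are:
  starchy: 1467 × 1/2 = 733.5
  sugary: 1467 × 1/2 = 733.5
Contribution of sugary: (618 − 733.5)² / 733.5 = 18.1871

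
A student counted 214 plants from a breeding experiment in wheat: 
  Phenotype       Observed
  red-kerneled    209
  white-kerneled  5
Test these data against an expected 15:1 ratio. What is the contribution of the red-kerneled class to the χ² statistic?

The 15:1 ratio has 16 parts, so with N = 214 the expected counts are:
  red-kerneled: 214 × 15/16 = 200.625
  white-kerneled: 214 × 1/16 = 13.375
Contribution of red-kerneled: (209 − 200.625)² / 200.625 = 0.3496

0.350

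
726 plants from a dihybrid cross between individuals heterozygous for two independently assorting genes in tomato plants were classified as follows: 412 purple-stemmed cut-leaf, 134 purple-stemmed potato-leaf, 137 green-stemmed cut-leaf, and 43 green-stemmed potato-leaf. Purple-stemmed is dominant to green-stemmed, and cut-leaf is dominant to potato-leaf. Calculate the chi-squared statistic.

A dihybrid F₂ with independent assortment and complete dominance at both loci gives a 9:3:3:1 phenotypic ratio.
The 9:3:3:1 ratio has 16 parts, so with N = 726 the expected counts are:
  purple-stemmed cut-leaf: 726 × 9/16 = 408.375
  purple-stemmed potato-leaf: 726 × 3/16 = 136.125
  green-stemmed cut-leaf: 726 × 3/16 = 136.125
  green-stemmed potato-leaf: 726 × 1/16 = 45.375
χ² = Σ (O − E)² / E
  purple-stemmed cut-leaf: (412 − 408.375)² / 408.375 = 0.0322
  purple-stemmed potato-leaf: (134 − 136.125)² / 136.125 = 0.0332
  green-stemmed cut-leaf: (137 − 136.125)² / 136.125 = 0.0056
  green-stemmed potato-leaf: (43 − 45.375)² / 45.375 = 0.1243
χ² = 0.0322 + 0.0332 + 0.0056 + 0.1243 = 0.1953 ≈ 0.195

0.195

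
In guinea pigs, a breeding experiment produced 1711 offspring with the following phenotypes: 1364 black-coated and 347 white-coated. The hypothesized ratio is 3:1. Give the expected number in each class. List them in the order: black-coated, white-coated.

1283.25, 427.75

Under the 3:1 hypothesis (Σ ratio = 4, N = 1711):
  black-coated: 1711 × 3/4 = 1283.25
  white-coated: 1711 × 1/4 = 427.75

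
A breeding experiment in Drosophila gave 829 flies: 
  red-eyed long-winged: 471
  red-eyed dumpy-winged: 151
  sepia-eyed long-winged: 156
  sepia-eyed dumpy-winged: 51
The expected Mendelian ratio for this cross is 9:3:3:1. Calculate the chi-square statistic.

0.189

The 9:3:3:1 ratio has 16 parts, so with N = 829 the expected counts are:
  red-eyed long-winged: 829 × 9/16 = 466.3125
  red-eyed dumpy-winged: 829 × 3/16 = 155.4375
  sepia-eyed long-winged: 829 × 3/16 = 155.4375
  sepia-eyed dumpy-winged: 829 × 1/16 = 51.8125
χ² = Σ (O − E)² / E
  red-eyed long-winged: (471 − 466.3125)² / 466.3125 = 0.0471
  red-eyed dumpy-winged: (151 − 155.4375)² / 155.4375 = 0.1267
  sepia-eyed long-winged: (156 − 155.4375)² / 155.4375 = 0.0020
  sepia-eyed dumpy-winged: (51 − 51.8125)² / 51.8125 = 0.0127
χ² = 0.0471 + 0.1267 + 0.0020 + 0.0127 = 0.1885 ≈ 0.189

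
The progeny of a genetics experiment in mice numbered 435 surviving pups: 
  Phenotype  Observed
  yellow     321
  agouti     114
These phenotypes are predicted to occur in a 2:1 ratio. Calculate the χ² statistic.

The 2:1 ratio has 3 parts, so with N = 435 the expected counts are:
  yellow: 435 × 2/3 = 290
  agouti: 435 × 1/3 = 145
χ² = Σ (O − E)² / E
  yellow: (321 − 290)² / 290 = 3.3138
  agouti: (114 − 145)² / 145 = 6.6276
χ² = 3.3138 + 6.6276 = 9.9414 ≈ 9.941

9.941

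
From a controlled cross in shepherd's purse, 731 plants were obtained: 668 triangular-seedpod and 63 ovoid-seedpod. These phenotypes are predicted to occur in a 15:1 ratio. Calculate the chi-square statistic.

Expected counts for N = 731 under a 15:1 ratio (total parts = 16):
  triangular-seedpod: 731 × 15/16 = 685.3125
  ovoid-seedpod: 731 × 1/16 = 45.6875
χ² = Σ (O − E)² / E
  triangular-seedpod: (668 − 685.3125)² / 685.3125 = 0.4374
  ovoid-seedpod: (63 − 45.6875)² / 45.6875 = 6.5603
χ² = 0.4374 + 6.5603 = 6.9977 ≈ 6.998

6.998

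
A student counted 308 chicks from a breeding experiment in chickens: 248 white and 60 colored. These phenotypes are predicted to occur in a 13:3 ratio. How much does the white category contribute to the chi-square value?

0.020

Total ratio parts = 16. Expected numbers out of 308:
  white: 308 × 13/16 = 250.25
  colored: 308 × 3/16 = 57.75
Contribution of white: (248 − 250.25)² / 250.25 = 0.0202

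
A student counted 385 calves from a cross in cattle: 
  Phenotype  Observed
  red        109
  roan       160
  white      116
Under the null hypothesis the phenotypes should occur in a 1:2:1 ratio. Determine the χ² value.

Under the 1:2:1 hypothesis (Σ ratio = 4, N = 385):
  red: 385 × 1/4 = 96.25
  roan: 385 × 2/4 = 192.5
  white: 385 × 1/4 = 96.25
χ² = Σ (O − E)² / E
  red: (109 − 96.25)² / 96.25 = 1.6890
  roan: (160 − 192.5)² / 192.5 = 5.4870
  white: (116 − 96.25)² / 96.25 = 4.0526
χ² = 1.6890 + 5.4870 + 4.0526 = 11.2286 ≈ 11.229

11.229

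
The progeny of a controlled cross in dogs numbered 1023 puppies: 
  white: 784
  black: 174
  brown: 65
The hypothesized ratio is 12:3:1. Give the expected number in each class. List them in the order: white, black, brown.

767.25, 191.8125, 63.9375

Under the 12:3:1 hypothesis (Σ ratio = 16, N = 1023):
  white: 1023 × 12/16 = 767.25
  black: 1023 × 3/16 = 191.8125
  brown: 1023 × 1/16 = 63.9375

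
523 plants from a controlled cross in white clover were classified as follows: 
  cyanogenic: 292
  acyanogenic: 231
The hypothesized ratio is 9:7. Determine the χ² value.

The 9:7 ratio has 16 parts, so with N = 523 the expected counts are:
  cyanogenic: 523 × 9/16 = 294.1875
  acyanogenic: 523 × 7/16 = 228.8125
χ² = Σ (O − E)² / E
  cyanogenic: (292 − 294.1875)² / 294.1875 = 0.0163
  acyanogenic: (231 − 228.8125)² / 228.8125 = 0.0209
χ² = 0.0163 + 0.0209 = 0.0372 ≈ 0.037

0.037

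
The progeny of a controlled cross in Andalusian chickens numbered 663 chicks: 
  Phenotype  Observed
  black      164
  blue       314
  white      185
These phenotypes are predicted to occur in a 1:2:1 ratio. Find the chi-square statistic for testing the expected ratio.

3.178

Expected counts for N = 663 under a 1:2:1 ratio (total parts = 4):
  black: 663 × 1/4 = 165.75
  blue: 663 × 2/4 = 331.5
  white: 663 × 1/4 = 165.75
χ² = Σ (O − E)² / E
  black: (164 − 165.75)² / 165.75 = 0.0185
  blue: (314 − 331.5)² / 331.5 = 0.9238
  white: (185 − 165.75)² / 165.75 = 2.2357
χ² = 0.0185 + 0.9238 + 2.2357 = 3.178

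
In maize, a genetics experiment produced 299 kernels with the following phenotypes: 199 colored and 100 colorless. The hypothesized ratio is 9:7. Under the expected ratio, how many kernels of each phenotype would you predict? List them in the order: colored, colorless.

168.1875, 130.8125

Total ratio parts = 16. Expected numbers out of 299:
  colored: 299 × 9/16 = 168.1875
  colorless: 299 × 7/16 = 130.8125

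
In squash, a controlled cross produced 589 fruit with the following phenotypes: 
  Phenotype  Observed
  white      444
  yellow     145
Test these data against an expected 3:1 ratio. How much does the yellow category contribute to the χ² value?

0.034

Under the 3:1 hypothesis (Σ ratio = 4, N = 589):
  white: 589 × 3/4 = 441.75
  yellow: 589 × 1/4 = 147.25
Contribution of yellow: (145 − 147.25)² / 147.25 = 0.0344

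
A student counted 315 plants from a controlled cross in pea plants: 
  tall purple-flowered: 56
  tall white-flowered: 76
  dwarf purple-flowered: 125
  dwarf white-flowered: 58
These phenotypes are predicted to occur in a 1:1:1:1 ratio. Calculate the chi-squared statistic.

Total ratio parts = 4. Expected numbers out of 315:
  tall purple-flowered: 315 × 1/4 = 78.75
  tall white-flowered: 315 × 1/4 = 78.75
  dwarf purple-flowered: 315 × 1/4 = 78.75
  dwarf white-flowered: 315 × 1/4 = 78.75
χ² = Σ (O − E)² / E
  tall purple-flowered: (56 − 78.75)² / 78.75 = 6.5722
  tall white-flowered: (76 − 78.75)² / 78.75 = 0.0960
  dwarf purple-flowered: (125 − 78.75)² / 78.75 = 27.1627
  dwarf white-flowered: (58 − 78.75)² / 78.75 = 5.4675
χ² = 6.5722 + 0.0960 + 27.1627 + 5.4675 = 39.2984 ≈ 39.298

39.298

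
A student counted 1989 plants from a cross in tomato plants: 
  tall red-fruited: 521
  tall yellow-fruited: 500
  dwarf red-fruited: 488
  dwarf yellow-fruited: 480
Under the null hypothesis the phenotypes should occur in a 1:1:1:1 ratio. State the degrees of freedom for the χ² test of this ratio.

3

A goodness-of-fit test with 4 phenotype classes has df = 4 − 1 = 3.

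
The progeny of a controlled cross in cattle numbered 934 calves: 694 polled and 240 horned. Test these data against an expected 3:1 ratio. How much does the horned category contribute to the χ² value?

The 3:1 ratio has 4 parts, so with N = 934 the expected counts are:
  polled: 934 × 3/4 = 700.5
  horned: 934 × 1/4 = 233.5
Contribution of horned: (240 − 233.5)² / 233.5 = 0.1809

0.181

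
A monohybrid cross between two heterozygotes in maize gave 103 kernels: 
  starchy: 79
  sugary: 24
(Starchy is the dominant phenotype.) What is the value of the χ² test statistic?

For a monohybrid cross between heterozygotes with complete dominance, the expected phenotypic ratio is 3:1.
Total ratio parts = 4. Expected numbers out of 103:
  starchy: 103 × 3/4 = 77.25
  sugary: 103 × 1/4 = 25.75
χ² = Σ (O − E)² / E
  starchy: (79 − 77.25)² / 77.25 = 0.0396
  sugary: (24 − 25.75)² / 25.75 = 0.1189
χ² = 0.0396 + 0.1189 = 0.1585 ≈ 0.159

0.159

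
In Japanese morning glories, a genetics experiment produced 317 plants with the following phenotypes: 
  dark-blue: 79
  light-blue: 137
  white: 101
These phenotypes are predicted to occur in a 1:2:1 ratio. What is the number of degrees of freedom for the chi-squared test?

2

A goodness-of-fit test with 3 phenotype classes has df = 3 − 1 = 2.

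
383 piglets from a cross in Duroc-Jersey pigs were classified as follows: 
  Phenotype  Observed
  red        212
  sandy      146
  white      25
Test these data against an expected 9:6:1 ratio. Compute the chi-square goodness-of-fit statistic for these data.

0.141

Expected counts for N = 383 under a 9:6:1 ratio (total parts = 16):
  red: 383 × 9/16 = 215.4375
  sandy: 383 × 6/16 = 143.625
  white: 383 × 1/16 = 23.9375
χ² = Σ (O − E)² / E
  red: (212 − 215.4375)² / 215.4375 = 0.0548
  sandy: (146 − 143.625)² / 143.625 = 0.0393
  white: (25 − 23.9375)² / 23.9375 = 0.0472
χ² = 0.0548 + 0.0393 + 0.0472 = 0.1413 ≈ 0.141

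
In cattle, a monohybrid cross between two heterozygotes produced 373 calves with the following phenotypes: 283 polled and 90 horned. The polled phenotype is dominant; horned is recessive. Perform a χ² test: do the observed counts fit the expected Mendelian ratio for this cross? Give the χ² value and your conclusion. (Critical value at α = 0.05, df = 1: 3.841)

0.151; consistent

For a monohybrid cross between heterozygotes with complete dominance, the expected phenotypic ratio is 3:1.
Total ratio parts = 4. Expected numbers out of 373:
  polled: 373 × 3/4 = 279.75
  horned: 373 × 1/4 = 93.25
χ² = Σ (O − E)² / E
  polled: (283 − 279.75)² / 279.75 = 0.0378
  horned: (90 − 93.25)² / 93.25 = 0.1133
χ² = 0.0378 + 0.1133 = 0.1511 ≈ 0.151
Degrees of freedom = 2 − 1 = 1; critical value at α = 0.05 is 3.841.
Since 0.151 < 3.841, we fail to reject the null hypothesis — the data are consistent with the 3:1 ratio.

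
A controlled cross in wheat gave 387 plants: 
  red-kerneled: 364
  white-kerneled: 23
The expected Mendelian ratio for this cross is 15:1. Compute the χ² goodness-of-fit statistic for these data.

Expected counts for N = 387 under a 15:1 ratio (total parts = 16):
  red-kerneled: 387 × 15/16 = 362.8125
  white-kerneled: 387 × 1/16 = 24.1875
χ² = Σ (O − E)² / E
  red-kerneled: (364 − 362.8125)² / 362.8125 = 0.0039
  white-kerneled: (23 − 24.1875)² / 24.1875 = 0.0583
χ² = 0.0039 + 0.0583 = 0.0622 ≈ 0.062

0.062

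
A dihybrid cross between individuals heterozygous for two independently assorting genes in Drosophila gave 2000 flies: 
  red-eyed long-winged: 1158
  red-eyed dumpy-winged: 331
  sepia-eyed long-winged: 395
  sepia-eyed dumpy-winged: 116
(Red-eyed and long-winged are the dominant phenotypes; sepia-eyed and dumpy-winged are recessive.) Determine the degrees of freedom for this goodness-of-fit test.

3

A dihybrid F₂ with independent assortment and complete dominance at both loci gives a 9:3:3:1 phenotypic ratio.
A goodness-of-fit test with 4 phenotype classes has df = 4 − 1 = 3.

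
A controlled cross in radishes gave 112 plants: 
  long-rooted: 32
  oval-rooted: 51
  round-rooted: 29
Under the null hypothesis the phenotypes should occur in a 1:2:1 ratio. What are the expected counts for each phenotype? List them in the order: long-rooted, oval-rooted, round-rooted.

The 1:2:1 ratio has 4 parts, so with N = 112 the expected counts are:
  long-rooted: 112 × 1/4 = 28
  oval-rooted: 112 × 2/4 = 56
  round-rooted: 112 × 1/4 = 28

28, 56, 28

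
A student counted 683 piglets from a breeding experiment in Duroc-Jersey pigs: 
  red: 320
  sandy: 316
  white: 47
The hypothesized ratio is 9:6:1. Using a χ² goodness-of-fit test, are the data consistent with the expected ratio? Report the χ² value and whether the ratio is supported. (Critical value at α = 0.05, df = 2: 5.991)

25.157; not consistent

Total ratio parts = 16. Expected numbers out of 683:
  red: 683 × 9/16 = 384.1875
  sandy: 683 × 6/16 = 256.125
  white: 683 × 1/16 = 42.6875
χ² = Σ (O − E)² / E
  red: (320 − 384.1875)² / 384.1875 = 10.7240
  sandy: (316 − 256.125)² / 256.125 = 13.9971
  white: (47 − 42.6875)² / 42.6875 = 0.4357
χ² = 10.7240 + 13.9971 + 0.4357 = 25.1568 ≈ 25.157
Degrees of freedom = 3 − 1 = 2; critical value at α = 0.05 is 5.991.
Since 25.157 > 5.991, we reject the null hypothesis — the data do not fit the 9:6:1 ratio.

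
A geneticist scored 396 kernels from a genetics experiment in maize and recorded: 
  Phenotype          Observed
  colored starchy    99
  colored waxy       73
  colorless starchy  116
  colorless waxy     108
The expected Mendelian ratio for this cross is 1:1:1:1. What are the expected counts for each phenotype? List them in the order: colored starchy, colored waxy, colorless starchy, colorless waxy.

Expected counts for N = 396 under a 1:1:1:1 ratio (total parts = 4):
  colored starchy: 396 × 1/4 = 99
  colored waxy: 396 × 1/4 = 99
  colorless starchy: 396 × 1/4 = 99
  colorless waxy: 396 × 1/4 = 99

99, 99, 99, 99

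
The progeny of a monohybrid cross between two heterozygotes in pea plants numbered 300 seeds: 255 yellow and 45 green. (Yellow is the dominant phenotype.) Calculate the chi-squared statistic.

For a monohybrid cross between heterozygotes with complete dominance, the expected phenotypic ratio is 3:1.
The 3:1 ratio has 4 parts, so with N = 300 the expected counts are:
  yellow: 300 × 3/4 = 225
  green: 300 × 1/4 = 75
χ² = Σ (O − E)² / E
  yellow: (255 − 225)² / 225 = 4.0000
  green: (45 − 75)² / 75 = 12.0000
χ² = 4.0000 + 12.0000 = 16.000

16.000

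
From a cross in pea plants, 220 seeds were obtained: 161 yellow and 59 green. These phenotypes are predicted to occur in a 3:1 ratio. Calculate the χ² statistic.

0.388

The 3:1 ratio has 4 parts, so with N = 220 the expected counts are:
  yellow: 220 × 3/4 = 165
  green: 220 × 1/4 = 55
χ² = Σ (O − E)² / E
  yellow: (161 − 165)² / 165 = 0.0970
  green: (59 − 55)² / 55 = 0.2909
χ² = 0.0970 + 0.2909 = 0.3879 ≈ 0.388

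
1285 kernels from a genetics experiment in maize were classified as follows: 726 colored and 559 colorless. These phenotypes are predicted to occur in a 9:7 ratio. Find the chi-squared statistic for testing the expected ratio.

Expected counts for N = 1285 under a 9:7 ratio (total parts = 16):
  colored: 1285 × 9/16 = 722.8125
  colorless: 1285 × 7/16 = 562.1875
χ² = Σ (O − E)² / E
  colored: (726 − 722.8125)² / 722.8125 = 0.0141
  colorless: (559 − 562.1875)² / 562.1875 = 0.0181
χ² = 0.0141 + 0.0181 = 0.0322 ≈ 0.032

0.032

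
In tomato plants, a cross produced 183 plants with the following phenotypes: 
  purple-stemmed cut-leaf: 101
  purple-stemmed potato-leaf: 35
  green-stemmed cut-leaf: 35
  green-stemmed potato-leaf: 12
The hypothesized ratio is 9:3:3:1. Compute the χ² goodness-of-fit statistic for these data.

0.092

Total ratio parts = 16. Expected numbers out of 183:
  purple-stemmed cut-leaf: 183 × 9/16 = 102.9375
  purple-stemmed potato-leaf: 183 × 3/16 = 34.3125
  green-stemmed cut-leaf: 183 × 3/16 = 34.3125
  green-stemmed potato-leaf: 183 × 1/16 = 11.4375
χ² = Σ (O − E)² / E
  purple-stemmed cut-leaf: (101 − 102.9375)² / 102.9375 = 0.0365
  purple-stemmed potato-leaf: (35 − 34.3125)² / 34.3125 = 0.0138
  green-stemmed cut-leaf: (35 − 34.3125)² / 34.3125 = 0.0138
  green-stemmed potato-leaf: (12 − 11.4375)² / 11.4375 = 0.0277
χ² = 0.0365 + 0.0138 + 0.0138 + 0.0277 = 0.0918 ≈ 0.092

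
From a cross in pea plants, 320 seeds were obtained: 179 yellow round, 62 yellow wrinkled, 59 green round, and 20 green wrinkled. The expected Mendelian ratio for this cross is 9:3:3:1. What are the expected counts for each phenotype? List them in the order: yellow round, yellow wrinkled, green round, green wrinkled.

180, 60, 60, 20

The 9:3:3:1 ratio has 16 parts, so with N = 320 the expected counts are:
  yellow round: 320 × 9/16 = 180
  yellow wrinkled: 320 × 3/16 = 60
  green round: 320 × 3/16 = 60
  green wrinkled: 320 × 1/16 = 20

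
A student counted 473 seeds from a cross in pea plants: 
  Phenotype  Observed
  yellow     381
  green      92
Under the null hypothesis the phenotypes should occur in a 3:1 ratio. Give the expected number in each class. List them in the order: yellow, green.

354.75, 118.25

Total ratio parts = 4. Expected numbers out of 473:
  yellow: 473 × 3/4 = 354.75
  green: 473 × 1/4 = 118.25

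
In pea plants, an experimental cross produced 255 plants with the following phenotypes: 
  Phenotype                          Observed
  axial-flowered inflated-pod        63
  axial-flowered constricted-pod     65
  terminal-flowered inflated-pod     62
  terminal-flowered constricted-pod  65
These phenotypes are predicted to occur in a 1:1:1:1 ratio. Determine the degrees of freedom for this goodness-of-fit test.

A goodness-of-fit test with 4 phenotype classes has df = 4 − 1 = 3.

3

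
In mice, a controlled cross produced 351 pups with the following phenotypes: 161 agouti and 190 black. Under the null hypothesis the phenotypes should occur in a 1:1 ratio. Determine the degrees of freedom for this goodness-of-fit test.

A goodness-of-fit test with 2 phenotype classes has df = 2 − 1 = 1.

1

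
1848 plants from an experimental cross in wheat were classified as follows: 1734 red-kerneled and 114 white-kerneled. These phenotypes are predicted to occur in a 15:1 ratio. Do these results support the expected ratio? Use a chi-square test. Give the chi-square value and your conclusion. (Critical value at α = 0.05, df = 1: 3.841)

0.021; consistent

Expected counts for N = 1848 under a 15:1 ratio (total parts = 16):
  red-kerneled: 1848 × 15/16 = 1732.5
  white-kerneled: 1848 × 1/16 = 115.5
χ² = Σ (O − E)² / E
  red-kerneled: (1734 − 1732.5)² / 1732.5 = 0.0013
  white-kerneled: (114 − 115.5)² / 115.5 = 0.0195
χ² = 0.0013 + 0.0195 = 0.0208 ≈ 0.021
Degrees of freedom = 2 − 1 = 1; critical value at α = 0.05 is 3.841.
Since 0.021 < 3.841, we fail to reject the null hypothesis — the data are consistent with the 15:1 ratio.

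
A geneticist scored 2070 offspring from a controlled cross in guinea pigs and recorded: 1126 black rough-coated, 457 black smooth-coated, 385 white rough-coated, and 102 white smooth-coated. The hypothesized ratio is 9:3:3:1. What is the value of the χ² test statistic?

19.305

The 9:3:3:1 ratio has 16 parts, so with N = 2070 the expected counts are:
  black rough-coated: 2070 × 9/16 = 1164.375
  black smooth-coated: 2070 × 3/16 = 388.125
  white rough-coated: 2070 × 3/16 = 388.125
  white smooth-coated: 2070 × 1/16 = 129.375
χ² = Σ (O − E)² / E
  black rough-coated: (1126 − 1164.375)² / 1164.375 = 1.2647
  black smooth-coated: (457 − 388.125)² / 388.125 = 12.2223
  white rough-coated: (385 − 388.125)² / 388.125 = 0.0252
  white smooth-coated: (102 − 129.375)² / 129.375 = 5.7924
χ² = 1.2647 + 12.2223 + 0.0252 + 5.7924 = 19.3046 ≈ 19.305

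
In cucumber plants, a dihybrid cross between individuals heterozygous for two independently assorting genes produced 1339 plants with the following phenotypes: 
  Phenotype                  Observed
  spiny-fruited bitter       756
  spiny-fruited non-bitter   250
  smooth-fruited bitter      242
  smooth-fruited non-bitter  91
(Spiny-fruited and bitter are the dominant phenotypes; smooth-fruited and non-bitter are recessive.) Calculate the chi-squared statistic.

0.981

A dihybrid F₂ with independent assortment and complete dominance at both loci gives a 9:3:3:1 phenotypic ratio.
Under the 9:3:3:1 hypothesis (Σ ratio = 16, N = 1339):
  spiny-fruited bitter: 1339 × 9/16 = 753.1875
  spiny-fruited non-bitter: 1339 × 3/16 = 251.0625
  smooth-fruited bitter: 1339 × 3/16 = 251.0625
  smooth-fruited non-bitter: 1339 × 1/16 = 83.6875
χ² = Σ (O − E)² / E
  spiny-fruited bitter: (756 − 753.1875)² / 753.1875 = 0.0105
  spiny-fruited non-bitter: (250 − 251.0625)² / 251.0625 = 0.0045
  smooth-fruited bitter: (242 − 251.0625)² / 251.0625 = 0.3271
  smooth-fruited non-bitter: (91 − 83.6875)² / 83.6875 = 0.6390
χ² = 0.0105 + 0.0045 + 0.3271 + 0.6390 = 0.9811 ≈ 0.981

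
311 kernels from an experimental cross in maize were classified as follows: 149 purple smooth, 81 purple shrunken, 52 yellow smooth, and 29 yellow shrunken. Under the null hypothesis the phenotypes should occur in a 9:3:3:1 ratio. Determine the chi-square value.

18.060

The 9:3:3:1 ratio has 16 parts, so with N = 311 the expected counts are:
  purple smooth: 311 × 9/16 = 174.9375
  purple shrunken: 311 × 3/16 = 58.3125
  yellow smooth: 311 × 3/16 = 58.3125
  yellow shrunken: 311 × 1/16 = 19.4375
χ² = Σ (O − E)² / E
  purple smooth: (149 − 174.9375)² / 174.9375 = 3.8457
  purple shrunken: (81 − 58.3125)² / 58.3125 = 8.8270
  yellow smooth: (52 − 58.3125)² / 58.3125 = 0.6833
  yellow shrunken: (29 − 19.4375)² / 19.4375 = 4.7044
χ² = 3.8457 + 8.8270 + 0.6833 + 4.7044 = 18.0604 ≈ 18.060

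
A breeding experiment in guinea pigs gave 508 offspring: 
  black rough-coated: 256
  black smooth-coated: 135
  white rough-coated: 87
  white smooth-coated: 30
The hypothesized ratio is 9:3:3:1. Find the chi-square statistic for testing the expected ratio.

Expected counts for N = 508 under a 9:3:3:1 ratio (total parts = 16):
  black rough-coated: 508 × 9/16 = 285.75
  black smooth-coated: 508 × 3/16 = 95.25
  white rough-coated: 508 × 3/16 = 95.25
  white smooth-coated: 508 × 1/16 = 31.75
χ² = Σ (O − E)² / E
  black rough-coated: (256 − 285.75)² / 285.75 = 3.0973
  black smooth-coated: (135 − 95.25)² / 95.25 = 16.5886
  white rough-coated: (87 − 95.25)² / 95.25 = 0.7146
  white smooth-coated: (30 − 31.75)² / 31.75 = 0.0965
χ² = 3.0973 + 16.5886 + 0.7146 + 0.0965 = 20.497

20.497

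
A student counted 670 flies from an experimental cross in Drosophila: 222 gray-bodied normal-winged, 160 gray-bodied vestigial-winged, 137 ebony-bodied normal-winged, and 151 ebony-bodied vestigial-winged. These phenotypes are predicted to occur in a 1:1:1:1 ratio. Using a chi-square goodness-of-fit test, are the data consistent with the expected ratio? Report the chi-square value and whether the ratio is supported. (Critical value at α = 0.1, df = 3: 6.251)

Total ratio parts = 4. Expected numbers out of 670:
  gray-bodied normal-winged: 670 × 1/4 = 167.5
  gray-bodied vestigial-winged: 670 × 1/4 = 167.5
  ebony-bodied normal-winged: 670 × 1/4 = 167.5
  ebony-bodied vestigial-winged: 670 × 1/4 = 167.5
χ² = Σ (O − E)² / E
  gray-bodied normal-winged: (222 − 167.5)² / 167.5 = 17.7328
  gray-bodied vestigial-winged: (160 − 167.5)² / 167.5 = 0.3358
  ebony-bodied normal-winged: (137 − 167.5)² / 167.5 = 5.5537
  ebony-bodied vestigial-winged: (151 − 167.5)² / 167.5 = 1.6254
χ² = 17.7328 + 0.3358 + 5.5537 + 1.6254 = 25.2477 ≈ 25.248
Degrees of freedom = 4 − 1 = 3; critical value at α = 0.1 is 6.251.
Since 25.248 > 6.251, we reject the null hypothesis — the data do not fit the 1:1:1:1 ratio.

25.248; not consistent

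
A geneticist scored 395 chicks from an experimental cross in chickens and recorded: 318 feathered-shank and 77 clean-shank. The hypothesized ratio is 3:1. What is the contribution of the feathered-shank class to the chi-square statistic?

Under the 3:1 hypothesis (Σ ratio = 4, N = 395):
  feathered-shank: 395 × 3/4 = 296.25
  clean-shank: 395 × 1/4 = 98.75
Contribution of feathered-shank: (318 − 296.25)² / 296.25 = 1.5968

1.597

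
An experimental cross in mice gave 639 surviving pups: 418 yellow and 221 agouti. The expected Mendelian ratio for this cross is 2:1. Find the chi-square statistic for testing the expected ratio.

0.451

The 2:1 ratio has 3 parts, so with N = 639 the expected counts are:
  yellow: 639 × 2/3 = 426
  agouti: 639 × 1/3 = 213
χ² = Σ (O − E)² / E
  yellow: (418 − 426)² / 426 = 0.1502
  agouti: (221 − 213)² / 213 = 0.3005
χ² = 0.1502 + 0.3005 = 0.4507 ≈ 0.451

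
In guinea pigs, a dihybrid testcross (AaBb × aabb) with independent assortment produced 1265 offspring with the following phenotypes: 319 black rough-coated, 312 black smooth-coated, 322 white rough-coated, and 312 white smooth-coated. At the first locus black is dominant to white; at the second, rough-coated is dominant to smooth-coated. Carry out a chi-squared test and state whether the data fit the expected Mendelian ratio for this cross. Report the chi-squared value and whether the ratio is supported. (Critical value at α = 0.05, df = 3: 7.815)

A dihybrid testcross with independent assortment gives a 1:1:1:1 ratio.
Under the 1:1:1:1 hypothesis (Σ ratio = 4, N = 1265):
  black rough-coated: 1265 × 1/4 = 316.25
  black smooth-coated: 1265 × 1/4 = 316.25
  white rough-coated: 1265 × 1/4 = 316.25
  white smooth-coated: 1265 × 1/4 = 316.25
χ² = Σ (O − E)² / E
  black rough-coated: (319 − 316.25)² / 316.25 = 0.0239
  black smooth-coated: (312 − 316.25)² / 316.25 = 0.0571
  white rough-coated: (322 − 316.25)² / 316.25 = 0.1045
  white smooth-coated: (312 − 316.25)² / 316.25 = 0.0571
χ² = 0.0239 + 0.0571 + 0.1045 + 0.0571 = 0.2426 ≈ 0.243
Degrees of freedom = 4 − 1 = 3; critical value at α = 0.05 is 7.815.
Since 0.243 < 7.815, we fail to reject the null hypothesis — the data are consistent with the 1:1:1:1 ratio.

0.243; consistent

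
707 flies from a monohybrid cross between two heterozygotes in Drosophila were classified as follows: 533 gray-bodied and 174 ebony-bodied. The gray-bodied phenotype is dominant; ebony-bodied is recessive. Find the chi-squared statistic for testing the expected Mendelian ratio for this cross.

For a monohybrid cross between heterozygotes with complete dominance, the expected phenotypic ratio is 3:1.
Total ratio parts = 4. Expected numbers out of 707:
  gray-bodied: 707 × 3/4 = 530.25
  ebony-bodied: 707 × 1/4 = 176.75
χ² = Σ (O − E)² / E
  gray-bodied: (533 − 530.25)² / 530.25 = 0.0143
  ebony-bodied: (174 − 176.75)² / 176.75 = 0.0428
χ² = 0.0143 + 0.0428 = 0.0571 ≈ 0.057

0.057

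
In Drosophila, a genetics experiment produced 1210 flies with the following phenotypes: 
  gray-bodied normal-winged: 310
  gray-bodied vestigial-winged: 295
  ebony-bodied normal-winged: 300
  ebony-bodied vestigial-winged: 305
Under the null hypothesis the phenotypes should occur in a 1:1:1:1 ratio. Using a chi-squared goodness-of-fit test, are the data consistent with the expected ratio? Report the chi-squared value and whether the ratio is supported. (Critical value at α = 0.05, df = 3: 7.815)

Under the 1:1:1:1 hypothesis (Σ ratio = 4, N = 1210):
  gray-bodied normal-winged: 1210 × 1/4 = 302.5
  gray-bodied vestigial-winged: 1210 × 1/4 = 302.5
  ebony-bodied normal-winged: 1210 × 1/4 = 302.5
  ebony-bodied vestigial-winged: 1210 × 1/4 = 302.5
χ² = Σ (O − E)² / E
  gray-bodied normal-winged: (310 − 302.5)² / 302.5 = 0.1860
  gray-bodied vestigial-winged: (295 − 302.5)² / 302.5 = 0.1860
  ebony-bodied normal-winged: (300 − 302.5)² / 302.5 = 0.0207
  ebony-bodied vestigial-winged: (305 − 302.5)² / 302.5 = 0.0207
χ² = 0.1860 + 0.1860 + 0.0207 + 0.0207 = 0.4134 ≈ 0.413
Degrees of freedom = 4 − 1 = 3; critical value at α = 0.05 is 7.815.
Since 0.413 < 7.815, we fail to reject the null hypothesis — the data are consistent with the 1:1:1:1 ratio.

0.413; consistent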